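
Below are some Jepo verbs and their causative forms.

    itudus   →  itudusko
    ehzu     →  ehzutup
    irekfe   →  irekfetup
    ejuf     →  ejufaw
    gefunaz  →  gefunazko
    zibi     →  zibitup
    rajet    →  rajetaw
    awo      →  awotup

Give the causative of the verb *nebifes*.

The alternation tracks the final sound of the stem — -ko when the stem ends in a sibilant (*itudus*, *gefunaz*); -aw when the stem ends in a non-sibilant consonant (*ejuf*, *rajet*); -tup when the stem ends in a vowel (*ehzu*, *irekfe*, *zibi*, *awo*).
The final sound of *nebifes* is /s/, which is a sibilant, so the suffix is -ko, giving *nebifesko*.

nebifesko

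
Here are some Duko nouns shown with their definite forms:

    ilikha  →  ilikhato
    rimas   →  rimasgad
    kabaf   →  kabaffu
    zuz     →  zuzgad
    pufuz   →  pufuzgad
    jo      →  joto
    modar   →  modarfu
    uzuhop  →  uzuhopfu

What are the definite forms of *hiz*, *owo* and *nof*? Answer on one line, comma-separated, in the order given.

hizgad, owoto, noffu

The alternation tracks the final sound of the stem — -gad when the stem ends in a sibilant (*rimas*, *zuz*, *pufuz*); -fu when the stem ends in a non-sibilant consonant (*kabaf*, *modar*, *uzuhop*); -to when the stem ends in a vowel (*ilikha*, *jo*).
The final sound of *hiz* is /z/, which is a sibilant, so the suffix is -gad, giving *hizgad*.
*owo*: final sound = /o/, a vowel → -to → *owoto*.
*nof*: final sound = /f/, a non-sibilant consonant → -fu → *noffu*.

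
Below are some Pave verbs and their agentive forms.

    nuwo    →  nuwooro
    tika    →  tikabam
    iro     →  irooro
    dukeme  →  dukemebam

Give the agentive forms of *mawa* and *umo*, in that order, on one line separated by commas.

The pattern is rounding harmony: -oro when the last vowel of the stem is a rounded vowel (*nuwo*, *iro*); -bam when the last vowel of the stem is an unrounded vowel (*tika*, *dukeme*).
*mawa* — last vowel /a/ (an unrounded vowel) → -bam → *mawabam*.
*umo*: last vowel = /o/, a rounded vowel → -oro → *umooro*.

mawabam, umooro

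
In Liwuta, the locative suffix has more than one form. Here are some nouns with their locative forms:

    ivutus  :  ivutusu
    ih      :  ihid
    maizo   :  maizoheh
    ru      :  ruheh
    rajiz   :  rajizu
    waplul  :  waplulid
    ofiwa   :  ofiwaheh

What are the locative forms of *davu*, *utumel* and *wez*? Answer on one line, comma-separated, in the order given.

The pattern is sibilance of the final sound: -u when the stem ends in a sibilant (*ivutus*, *rajiz*); -id when the stem ends in a non-sibilant consonant (*ih*, *waplul*); -heh when the stem ends in a vowel (*maizo*, *ru*, *ofiwa*).
The final sound of *davu* is /u/, which is a vowel, so the suffix is -heh, giving *davuheh*.
The final sound of *utumel* is /l/, which is a non-sibilant consonant, so the suffix is -id, giving *utumelid*.
The final sound of *wez* is /z/, which is a sibilant, so the suffix is -u, giving *wezu*.

davuheh, utumelid, wezu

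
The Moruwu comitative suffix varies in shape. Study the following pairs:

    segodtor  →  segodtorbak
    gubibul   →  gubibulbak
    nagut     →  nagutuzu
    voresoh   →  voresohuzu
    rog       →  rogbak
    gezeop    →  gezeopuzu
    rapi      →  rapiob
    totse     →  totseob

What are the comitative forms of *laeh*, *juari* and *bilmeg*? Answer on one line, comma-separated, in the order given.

The alternation tracks the final sound of the stem — -uzu when the stem ends in a voiceless consonant (*nagut*, *voresoh*, *gezeop*); -bak when the stem ends in a voiced consonant (*segodtor*, *gubibul*, *rog*); -ob when the stem ends in a vowel (*rapi*, *totse*).
Since the final sound of *laeh* is /h/ (a voiceless consonant), it takes -uzu, giving *laehuzu*.
*juari* — final sound /i/ (a vowel) → -ob → *juariob*.
*bilmeg*: final sound = /g/, a voiced consonant → -bak → *bilmegbak*.

laehuzu, juariob, bilmegbak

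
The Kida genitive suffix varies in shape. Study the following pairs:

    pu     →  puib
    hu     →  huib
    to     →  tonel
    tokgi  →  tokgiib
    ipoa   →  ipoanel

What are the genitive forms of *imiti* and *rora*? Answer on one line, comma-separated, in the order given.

imitiib, roranel

Looking at the last vowel of each stem: -ib when the last vowel of the stem is a high vowel (*pu*, *hu*, *tokgi*); -nel when the last vowel of the stem is a non-high vowel (*to*, *ipoa*).
*imiti* — last vowel /i/ (a high vowel) → -ib → *imitiib*.
Since the last vowel of *rora* is /a/ (a non-high vowel), it takes -nel, giving *roranel*.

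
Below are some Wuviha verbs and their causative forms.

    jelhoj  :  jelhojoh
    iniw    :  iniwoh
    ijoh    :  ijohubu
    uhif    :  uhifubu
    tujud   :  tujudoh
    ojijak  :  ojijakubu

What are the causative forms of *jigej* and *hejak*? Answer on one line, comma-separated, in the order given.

The pattern is voicing of the final consonant: -ubu when the stem ends in a voiceless consonant (*ijoh*, *uhif*, *ojijak*); -oh when the stem ends in a voiced consonant (*jelhoj*, *iniw*, *tujud*).
Since the final consonant of *jigej* is /j/ (voiced), it takes -oh, giving *jigejoh*.
The final consonant of *hejak* is /k/, which is voiceless, so the suffix is -ubu, giving *hejakubu*.

jigejoh, hejakubu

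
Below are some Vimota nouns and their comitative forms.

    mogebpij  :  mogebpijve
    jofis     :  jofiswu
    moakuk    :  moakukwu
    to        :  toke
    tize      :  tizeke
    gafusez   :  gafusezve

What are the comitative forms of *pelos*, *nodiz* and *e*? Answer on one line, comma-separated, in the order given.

Looking at the final sound of each stem: -wu when the stem ends in a voiceless consonant (*jofis*, *moakuk*); -ve when the stem ends in a voiced consonant (*mogebpij*, *gafusez*); -ke when the stem ends in a vowel (*to*, *tize*).
The final sound of *pelos* is /s/, which is a voiceless consonant, so the suffix is -wu, giving *peloswu*.
*nodiz* — final sound /z/ (a voiced consonant) → -ve → *nodizve*.
The final sound of *e* is /e/, which is a vowel, so the suffix is -ke, giving *eke*.

peloswu, nodizve, eke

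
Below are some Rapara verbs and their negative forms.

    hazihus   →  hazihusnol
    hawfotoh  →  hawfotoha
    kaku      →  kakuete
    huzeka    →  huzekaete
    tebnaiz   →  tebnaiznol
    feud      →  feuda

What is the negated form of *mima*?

mimaete

Looking at the final sound of each stem: -nol when the stem ends in a sibilant (*hazihus*, *tebnaiz*); -a when the stem ends in a non-sibilant consonant (*hawfotoh*, *feud*); -ete when the stem ends in a vowel (*kaku*, *huzeka*).
Since the final sound of *mima* is /a/ (a vowel), it takes -ete, giving *mimaete*.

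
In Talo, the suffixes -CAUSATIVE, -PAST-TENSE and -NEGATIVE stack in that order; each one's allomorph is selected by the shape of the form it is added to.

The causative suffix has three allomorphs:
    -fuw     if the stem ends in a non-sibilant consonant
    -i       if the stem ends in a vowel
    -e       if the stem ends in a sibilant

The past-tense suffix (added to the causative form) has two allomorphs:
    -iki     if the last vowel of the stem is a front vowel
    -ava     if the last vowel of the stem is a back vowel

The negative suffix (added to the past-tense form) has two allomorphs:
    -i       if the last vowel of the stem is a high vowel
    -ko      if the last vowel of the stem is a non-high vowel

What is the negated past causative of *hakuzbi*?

The final sound of *hakuzbi* is /i/, which is a vowel, so the causative suffix is -i, giving *hakuzbii*.
The causative form *hakuzbii*: last vowel = /i/, a front vowel → -iki → *hakuzbiiiki*.
The past-tense form *hakuzbiiiki* — last vowel /i/ (a high vowel) → -i → *hakuzbiiikii*.

hakuzbiiikii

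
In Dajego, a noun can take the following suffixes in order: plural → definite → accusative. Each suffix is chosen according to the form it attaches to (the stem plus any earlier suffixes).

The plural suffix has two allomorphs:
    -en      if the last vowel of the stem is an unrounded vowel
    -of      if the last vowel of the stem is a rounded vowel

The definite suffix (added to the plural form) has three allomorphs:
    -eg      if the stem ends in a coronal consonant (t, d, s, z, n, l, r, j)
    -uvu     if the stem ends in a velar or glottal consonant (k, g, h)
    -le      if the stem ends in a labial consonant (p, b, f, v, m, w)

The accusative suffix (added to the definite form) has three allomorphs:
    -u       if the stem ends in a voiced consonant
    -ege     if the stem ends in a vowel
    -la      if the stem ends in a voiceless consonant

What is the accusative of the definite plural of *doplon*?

doplonofleege

*doplon*: last vowel = /o/, a rounded vowel → -of → *doplonof*.
Since the final consonant of the plural form *doplonof* is /f/ (labial), it takes -le, giving *doplonofle*.
Since the final sound of the definite form *doplonofle* is /e/ (a vowel), it takes -ege, giving *doplonofleege*.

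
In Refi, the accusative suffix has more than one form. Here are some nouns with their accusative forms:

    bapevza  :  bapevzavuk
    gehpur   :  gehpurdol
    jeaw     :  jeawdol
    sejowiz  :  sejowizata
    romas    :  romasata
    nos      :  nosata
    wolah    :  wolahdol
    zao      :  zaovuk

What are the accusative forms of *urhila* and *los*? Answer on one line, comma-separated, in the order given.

The pattern is sibilance of the final sound: -ata when the stem ends in a sibilant (*sejowiz*, *romas*, *nos*); -dol when the stem ends in a non-sibilant consonant (*gehpur*, *jeaw*, *wolah*); -vuk when the stem ends in a vowel (*bapevza*, *zao*).
Since the final sound of *urhila* is /a/ (a vowel), it takes -vuk, giving *urhilavuk*.
*los*: final sound = /s/, a sibilant → -ata → *losata*.

urhilavuk, losata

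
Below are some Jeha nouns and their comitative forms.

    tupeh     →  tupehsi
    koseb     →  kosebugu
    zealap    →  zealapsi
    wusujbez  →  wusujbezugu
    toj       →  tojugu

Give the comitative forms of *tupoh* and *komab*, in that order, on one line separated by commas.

The suffix is conditioned by the final consonant: -si when the stem ends in a voiceless consonant (*tupeh*, *zealap*); -ugu when the stem ends in a voiced consonant (*koseb*, *wusujbez*, *toj*).
*tupoh*: final consonant = /h/, voiceless → -si → *tupohsi*.
*komab*: final consonant = /b/, voiced → -ugu → *komabugu*.

tupohsi, komabugu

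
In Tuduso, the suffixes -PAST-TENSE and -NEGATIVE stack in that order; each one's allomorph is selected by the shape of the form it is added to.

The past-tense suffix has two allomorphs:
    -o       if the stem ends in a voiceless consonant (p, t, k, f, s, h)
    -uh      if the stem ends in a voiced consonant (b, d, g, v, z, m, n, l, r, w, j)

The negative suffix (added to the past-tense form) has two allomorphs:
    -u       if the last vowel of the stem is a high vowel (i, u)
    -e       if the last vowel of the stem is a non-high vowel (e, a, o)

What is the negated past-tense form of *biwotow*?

biwotowuhu

The final consonant of *biwotow* is /w/, which is voiced, so the past-tense suffix is -uh, giving *biwotowuh*.
The past-tense form *biwotowuh*: last vowel = /u/, a high vowel → -u → *biwotowuhu*.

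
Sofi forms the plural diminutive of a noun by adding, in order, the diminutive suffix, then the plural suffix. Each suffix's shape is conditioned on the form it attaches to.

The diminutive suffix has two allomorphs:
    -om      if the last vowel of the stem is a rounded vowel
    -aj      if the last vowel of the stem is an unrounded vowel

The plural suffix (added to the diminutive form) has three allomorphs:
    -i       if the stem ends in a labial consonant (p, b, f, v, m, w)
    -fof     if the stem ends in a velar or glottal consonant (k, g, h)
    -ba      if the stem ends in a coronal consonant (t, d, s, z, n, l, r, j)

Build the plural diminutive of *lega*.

legaajba

Since the last vowel of *lega* is /a/ (an unrounded vowel), it takes -aj, giving *legaaj*.
The diminutive form *legaaj*: final consonant = /j/, coronal → -ba → *legaajba*.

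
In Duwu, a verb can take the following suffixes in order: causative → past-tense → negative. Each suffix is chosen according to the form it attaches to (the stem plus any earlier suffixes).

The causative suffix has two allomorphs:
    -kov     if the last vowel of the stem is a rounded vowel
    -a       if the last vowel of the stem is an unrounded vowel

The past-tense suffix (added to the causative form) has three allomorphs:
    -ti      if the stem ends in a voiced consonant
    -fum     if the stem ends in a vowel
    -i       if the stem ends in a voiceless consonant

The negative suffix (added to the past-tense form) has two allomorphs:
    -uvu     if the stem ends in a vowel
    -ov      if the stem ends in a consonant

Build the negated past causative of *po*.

*po* — last vowel /o/ (a rounded vowel) → -kov → *pokov*.
The causative form *pokov* — final sound /v/ (a voiced consonant) → -ti → *pokovti*.
The past-tense form *pokovti*: final sound = /i/, a vowel → -uvu → *pokovtiuvu*.

pokovtiuvu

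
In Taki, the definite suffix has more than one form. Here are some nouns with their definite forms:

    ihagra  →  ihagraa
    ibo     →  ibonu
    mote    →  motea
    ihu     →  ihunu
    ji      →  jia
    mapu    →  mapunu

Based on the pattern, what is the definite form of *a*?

aa

The pattern is rounding harmony: -nu when the last vowel of the stem is a rounded vowel (*ibo*, *ihu*, *mapu*); -a when the last vowel of the stem is an unrounded vowel (*ihagra*, *mote*, *ji*).
The last vowel of *a* is /a/, which is an unrounded vowel, so the suffix is -a, giving *aa*.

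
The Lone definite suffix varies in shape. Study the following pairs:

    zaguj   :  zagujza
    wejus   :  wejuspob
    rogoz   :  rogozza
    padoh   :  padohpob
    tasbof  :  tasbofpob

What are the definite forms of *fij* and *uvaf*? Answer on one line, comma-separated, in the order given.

The alternation tracks the final consonant of the stem — -pob when the stem ends in a voiceless consonant (*wejus*, *padoh*, *tasbof*); -za when the stem ends in a voiced consonant (*zaguj*, *rogoz*).
*fij* — final consonant /j/ (voiced) → -za → *fijza*.
Since the final consonant of *uvaf* is /f/ (voiceless), it takes -pob, giving *uvafpob*.

fijza, uvafpob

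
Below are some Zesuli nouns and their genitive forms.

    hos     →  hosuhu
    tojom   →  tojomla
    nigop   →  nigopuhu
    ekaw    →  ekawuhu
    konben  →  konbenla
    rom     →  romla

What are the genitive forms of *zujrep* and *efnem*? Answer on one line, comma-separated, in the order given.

zujrepuhu, efnemla

The pattern is nasality of the final consonant: -la when the stem ends in a nasal (*tojom*, *konben*, *rom*); -uhu when the stem ends in a non-nasal consonant (*hos*, *nigop*, *ekaw*).
*zujrep*: final consonant = /p/, non-nasal → -uhu → *zujrepuhu*.
Since the final consonant of *efnem* is /m/ (a nasal), it takes -la, giving *efnemla*.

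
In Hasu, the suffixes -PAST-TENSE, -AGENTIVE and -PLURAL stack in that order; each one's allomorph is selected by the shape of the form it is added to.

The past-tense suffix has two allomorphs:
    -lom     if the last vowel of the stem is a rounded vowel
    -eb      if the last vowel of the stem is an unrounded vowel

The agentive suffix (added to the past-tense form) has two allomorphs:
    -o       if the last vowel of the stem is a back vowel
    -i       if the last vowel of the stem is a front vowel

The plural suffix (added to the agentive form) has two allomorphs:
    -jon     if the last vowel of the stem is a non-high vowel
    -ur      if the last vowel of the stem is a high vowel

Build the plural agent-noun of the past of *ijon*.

ijonlomojon

The last vowel of *ijon* is /o/, which is a rounded vowel, so the past-tense suffix is -lom, giving *ijonlom*.
The past-tense form *ijonlom*: last vowel = /o/, a back vowel → -o → *ijonlomo*.
The agentive form *ijonlomo*: last vowel = /o/, a non-high vowel → -jon → *ijonlomojon*.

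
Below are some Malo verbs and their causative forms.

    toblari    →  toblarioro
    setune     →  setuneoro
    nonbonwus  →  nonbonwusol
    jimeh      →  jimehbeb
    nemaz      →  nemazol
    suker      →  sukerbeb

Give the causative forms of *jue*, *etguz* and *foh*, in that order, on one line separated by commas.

jueoro, etguzol, fohbeb

Looking at the final sound of each stem: -ol when the stem ends in a sibilant (*nonbonwus*, *nemaz*); -beb when the stem ends in a non-sibilant consonant (*jimeh*, *suker*); -oro when the stem ends in a vowel (*toblari*, *setune*).
*jue*: final sound = /e/, a vowel → -oro → *jueoro*.
Since the final sound of *etguz* is /z/ (a sibilant), it takes -ol, giving *etguzol*.
The final sound of *foh* is /h/, which is a non-sibilant consonant, so the suffix is -beb, giving *fohbeb*.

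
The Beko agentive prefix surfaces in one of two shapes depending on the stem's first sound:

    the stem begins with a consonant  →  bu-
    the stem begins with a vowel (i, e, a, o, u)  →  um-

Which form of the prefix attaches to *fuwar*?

bu-

*fuwar*: first sound = /f/, a consonant → bu-.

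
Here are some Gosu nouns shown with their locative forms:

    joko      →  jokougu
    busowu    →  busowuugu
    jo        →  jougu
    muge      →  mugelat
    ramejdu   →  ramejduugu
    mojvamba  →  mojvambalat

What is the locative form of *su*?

Looking at the last vowel of each stem: -ugu when the last vowel of the stem is a rounded vowel (*joko*, *busowu*, *jo*, *ramejdu*); -lat when the last vowel of the stem is an unrounded vowel (*muge*, *mojvamba*).
*su*: last vowel = /u/, a rounded vowel → -ugu → *suugu*.

suugu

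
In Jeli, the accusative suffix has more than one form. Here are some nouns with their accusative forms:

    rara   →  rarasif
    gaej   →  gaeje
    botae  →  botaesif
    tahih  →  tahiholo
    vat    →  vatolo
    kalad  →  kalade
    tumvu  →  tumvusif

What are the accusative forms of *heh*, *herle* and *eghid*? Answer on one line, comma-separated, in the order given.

heholo, herlesif, eghide

The pattern is voicing of the final sound: -olo when the stem ends in a voiceless consonant (*tahih*, *vat*); -e when the stem ends in a voiced consonant (*gaej*, *kalad*); -sif when the stem ends in a vowel (*rara*, *botae*, *tumvu*).
The final sound of *heh* is /h/, which is a voiceless consonant, so the suffix is -olo, giving *heholo*.
Since the final sound of *herle* is /e/ (a vowel), it takes -sif, giving *herlesif*.
Since the final sound of *eghid* is /d/ (a voiced consonant), it takes -e, giving *eghide*.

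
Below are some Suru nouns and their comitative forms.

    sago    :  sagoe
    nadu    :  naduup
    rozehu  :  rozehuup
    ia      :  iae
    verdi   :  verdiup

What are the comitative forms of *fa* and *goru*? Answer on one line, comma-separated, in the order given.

The pattern is height harmony: -up when the last vowel of the stem is a high vowel (*nadu*, *rozehu*, *verdi*); -e when the last vowel of the stem is a non-high vowel (*sago*, *ia*).
*fa*: last vowel = /a/, a non-high vowel → -e → *fae*.
*goru*: last vowel = /u/, a high vowel → -up → *goruup*.

fae, goruup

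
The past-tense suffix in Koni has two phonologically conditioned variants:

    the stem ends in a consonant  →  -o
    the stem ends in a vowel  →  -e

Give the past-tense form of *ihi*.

The final sound of *ihi* is /i/, which is a vowel, so the suffix is -e, giving *ihie*.

ihie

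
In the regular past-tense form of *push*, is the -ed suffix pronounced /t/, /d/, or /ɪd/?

/t/

The stem *push* ends in a voiceless consonant other than /t/.
The -ed suffix is realized as /ɪd/ after /t, d/; as /t/ after other voiceless consonants; and as /d/ after other voiced sounds.
So -ed on *push* is pronounced /t/.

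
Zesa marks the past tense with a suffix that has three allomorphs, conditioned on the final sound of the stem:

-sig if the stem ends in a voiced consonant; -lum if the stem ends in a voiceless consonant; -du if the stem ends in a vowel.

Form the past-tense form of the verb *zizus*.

zizuslum

*zizus*: final sound = /s/, a voiceless consonant → -lum → *zizuslum*.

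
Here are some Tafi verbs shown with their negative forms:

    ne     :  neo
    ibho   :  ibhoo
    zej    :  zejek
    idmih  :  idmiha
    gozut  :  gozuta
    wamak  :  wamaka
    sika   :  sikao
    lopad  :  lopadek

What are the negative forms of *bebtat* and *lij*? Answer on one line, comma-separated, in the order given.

The alternation tracks the final sound of the stem — -a when the stem ends in a voiceless consonant (*idmih*, *gozut*, *wamak*); -ek when the stem ends in a voiced consonant (*zej*, *lopad*); -o when the stem ends in a vowel (*ne*, *ibho*, *sika*).
Since the final sound of *bebtat* is /t/ (a voiceless consonant), it takes -a, giving *bebtata*.
The final sound of *lij* is /j/, which is a voiced consonant, so the suffix is -ek, giving *lijek*.

bebtata, lijek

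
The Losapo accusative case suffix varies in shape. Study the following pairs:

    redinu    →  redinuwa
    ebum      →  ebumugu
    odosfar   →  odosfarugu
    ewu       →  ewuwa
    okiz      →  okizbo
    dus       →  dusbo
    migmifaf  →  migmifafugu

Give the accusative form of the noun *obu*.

The suffix is conditioned by the final sound: -bo when the stem ends in a sibilant (*okiz*, *dus*); -ugu when the stem ends in a non-sibilant consonant (*ebum*, *odosfar*, *migmifaf*); -wa when the stem ends in a vowel (*redinu*, *ewu*).
*obu*: final sound = /u/, a vowel → -wa → *obuwa*.

obuwa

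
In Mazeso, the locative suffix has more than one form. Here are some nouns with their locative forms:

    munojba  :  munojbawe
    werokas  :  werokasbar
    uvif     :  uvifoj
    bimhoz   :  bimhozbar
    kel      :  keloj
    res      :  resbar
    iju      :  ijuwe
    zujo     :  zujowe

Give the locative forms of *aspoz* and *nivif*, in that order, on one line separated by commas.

aspozbar, nivifoj

The alternation tracks the final sound of the stem — -bar when the stem ends in a sibilant (*werokas*, *bimhoz*, *res*); -oj when the stem ends in a non-sibilant consonant (*uvif*, *kel*); -we when the stem ends in a vowel (*munojba*, *iju*, *zujo*).
Since the final sound of *aspoz* is /z/ (a sibilant), it takes -bar, giving *aspozbar*.
*nivif* — final sound /f/ (a non-sibilant consonant) → -oj → *nivifoj*.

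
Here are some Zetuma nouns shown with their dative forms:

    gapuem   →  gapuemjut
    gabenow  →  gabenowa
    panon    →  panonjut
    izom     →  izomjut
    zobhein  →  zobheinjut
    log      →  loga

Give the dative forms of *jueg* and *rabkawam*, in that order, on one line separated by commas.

Looking at the final consonant of each stem: -jut when the stem ends in a nasal (*gapuem*, *panon*, *izom*, *zobhein*); -a when the stem ends in a non-nasal consonant (*gabenow*, *log*).
*jueg*: final consonant = /g/, non-nasal → -a → *juega*.
*rabkawam*: final consonant = /m/, a nasal → -jut → *rabkawamjut*.

juega, rabkawamjut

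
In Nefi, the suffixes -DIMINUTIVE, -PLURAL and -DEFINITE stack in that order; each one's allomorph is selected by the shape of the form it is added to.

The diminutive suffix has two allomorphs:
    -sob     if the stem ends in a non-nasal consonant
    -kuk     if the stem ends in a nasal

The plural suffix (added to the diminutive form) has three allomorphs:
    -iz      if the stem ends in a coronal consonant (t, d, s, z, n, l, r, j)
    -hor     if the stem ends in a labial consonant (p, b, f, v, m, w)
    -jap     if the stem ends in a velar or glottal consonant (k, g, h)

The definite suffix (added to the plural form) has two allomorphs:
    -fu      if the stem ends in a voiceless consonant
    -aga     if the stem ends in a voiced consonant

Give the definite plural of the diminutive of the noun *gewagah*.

gewagahsobhoraga

*gewagah* — final consonant /h/ (non-nasal) → -sob → *gewagahsob*.
The diminutive form *gewagahsob*: final consonant = /b/, labial → -hor → *gewagahsobhor*.
The plural form *gewagahsobhor*: final consonant = /r/, voiced → -aga → *gewagahsobhoraga*.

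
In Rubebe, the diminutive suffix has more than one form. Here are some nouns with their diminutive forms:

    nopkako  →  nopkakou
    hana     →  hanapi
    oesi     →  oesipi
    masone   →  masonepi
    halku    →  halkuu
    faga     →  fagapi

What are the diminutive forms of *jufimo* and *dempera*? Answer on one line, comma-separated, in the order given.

jufimou, demperapi

The alternation tracks the last vowel of the stem — -u when the last vowel of the stem is a rounded vowel (*nopkako*, *halku*); -pi when the last vowel of the stem is an unrounded vowel (*hana*, *oesi*, *masone*, *faga*).
Since the last vowel of *jufimo* is /o/ (a rounded vowel), it takes -u, giving *jufimou*.
*dempera* — last vowel /a/ (an unrounded vowel) → -pi → *demperapi*.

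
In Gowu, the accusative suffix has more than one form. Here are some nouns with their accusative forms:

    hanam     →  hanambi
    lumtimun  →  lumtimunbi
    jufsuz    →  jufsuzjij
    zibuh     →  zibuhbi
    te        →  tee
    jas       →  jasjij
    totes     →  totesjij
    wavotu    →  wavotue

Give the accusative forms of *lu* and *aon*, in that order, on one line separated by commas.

The pattern is sibilance of the final sound: -jij when the stem ends in a sibilant (*jufsuz*, *jas*, *totes*); -bi when the stem ends in a non-sibilant consonant (*hanam*, *lumtimun*, *zibuh*); -e when the stem ends in a vowel (*te*, *wavotu*).
*lu*: final sound = /u/, a vowel → -e → *lue*.
*aon* — final sound /n/ (a non-sibilant consonant) → -bi → *aonbi*.

lue, aonbi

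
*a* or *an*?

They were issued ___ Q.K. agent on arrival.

The indefinite article is chosen by the initial *sound* of the following word, not its spelling.
The initialism *Q.K.* is read letter by letter; the first letter, Q, is pronounced /kjuː/, which begins with a consonant sound.
So the article is *a*: They were issued a Q.K. agent on arrival.

a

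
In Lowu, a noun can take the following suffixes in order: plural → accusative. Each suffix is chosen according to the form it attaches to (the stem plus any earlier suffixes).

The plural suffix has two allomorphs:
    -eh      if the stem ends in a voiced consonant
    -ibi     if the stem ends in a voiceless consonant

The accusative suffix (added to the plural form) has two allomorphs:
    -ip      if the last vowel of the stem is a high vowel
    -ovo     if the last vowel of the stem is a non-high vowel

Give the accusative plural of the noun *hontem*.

The final consonant of *hontem* is /m/, which is voiced, so the plural suffix is -eh, giving *hontemeh*.
The last vowel of the plural form *hontemeh* is /e/, which is a non-high vowel, so the accusative suffix is -ovo, giving *hontemehovo*.

hontemehovo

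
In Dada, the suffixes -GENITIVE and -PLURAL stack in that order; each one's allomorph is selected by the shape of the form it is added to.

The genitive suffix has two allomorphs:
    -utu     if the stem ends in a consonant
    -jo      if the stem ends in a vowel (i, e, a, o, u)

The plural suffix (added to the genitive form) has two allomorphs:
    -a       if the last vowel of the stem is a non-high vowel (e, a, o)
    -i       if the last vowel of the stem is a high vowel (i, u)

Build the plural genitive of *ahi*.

*ahi* — final sound /i/ (a vowel) → -jo → *ahijo*.
The genitive form *ahijo*: last vowel = /o/, a non-high vowel → -a → *ahijoa*.

ahijoa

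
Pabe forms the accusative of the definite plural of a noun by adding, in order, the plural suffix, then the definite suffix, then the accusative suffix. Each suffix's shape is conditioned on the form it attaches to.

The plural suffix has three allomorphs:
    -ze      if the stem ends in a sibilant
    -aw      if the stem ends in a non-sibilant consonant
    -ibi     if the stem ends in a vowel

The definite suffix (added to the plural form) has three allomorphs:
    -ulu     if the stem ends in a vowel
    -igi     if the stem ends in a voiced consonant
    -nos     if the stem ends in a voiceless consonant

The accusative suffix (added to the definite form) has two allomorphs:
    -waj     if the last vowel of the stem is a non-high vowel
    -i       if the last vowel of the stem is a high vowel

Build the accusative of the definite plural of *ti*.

tiibiului

Since the final sound of *ti* is /i/ (a vowel), it takes -ibi, giving *tiibi*.
The final sound of the plural form *tiibi* is /i/, which is a vowel, so the definite suffix is -ulu, giving *tiibiulu*.
The definite form *tiibiulu*: last vowel = /u/, a high vowel → -i → *tiibiului*.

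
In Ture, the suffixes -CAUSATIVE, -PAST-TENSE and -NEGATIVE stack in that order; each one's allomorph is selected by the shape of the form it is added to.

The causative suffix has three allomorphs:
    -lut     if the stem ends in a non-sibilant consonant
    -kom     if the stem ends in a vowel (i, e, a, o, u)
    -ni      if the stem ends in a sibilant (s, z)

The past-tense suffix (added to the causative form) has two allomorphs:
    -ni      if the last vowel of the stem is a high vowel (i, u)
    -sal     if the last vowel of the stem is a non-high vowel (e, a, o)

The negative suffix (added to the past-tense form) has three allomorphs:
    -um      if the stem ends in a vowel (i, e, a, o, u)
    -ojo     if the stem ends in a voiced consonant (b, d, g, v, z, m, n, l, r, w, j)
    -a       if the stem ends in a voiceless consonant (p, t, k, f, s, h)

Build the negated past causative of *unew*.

unewlutnium

Since the final sound of *unew* is /w/ (a non-sibilant consonant), it takes -lut, giving *unewlut*.
Since the last vowel of the causative form *unewlut* is /u/ (a high vowel), it takes -ni, giving *unewlutni*.
The past-tense form *unewlutni* — final sound /i/ (a vowel) → -um → *unewlutnium*.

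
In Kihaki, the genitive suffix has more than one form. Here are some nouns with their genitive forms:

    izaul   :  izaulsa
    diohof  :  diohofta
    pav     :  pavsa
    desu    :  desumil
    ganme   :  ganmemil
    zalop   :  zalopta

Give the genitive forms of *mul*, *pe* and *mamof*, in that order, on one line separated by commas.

mulsa, pemil, mamofta

The suffix is conditioned by the final sound: -ta when the stem ends in a voiceless consonant (*diohof*, *zalop*); -sa when the stem ends in a voiced consonant (*izaul*, *pav*); -mil when the stem ends in a vowel (*desu*, *ganme*).
Since the final sound of *mul* is /l/ (a voiced consonant), it takes -sa, giving *mulsa*.
*pe*: final sound = /e/, a vowel → -mil → *pemil*.
Since the final sound of *mamof* is /f/ (a voiceless consonant), it takes -ta, giving *mamofta*.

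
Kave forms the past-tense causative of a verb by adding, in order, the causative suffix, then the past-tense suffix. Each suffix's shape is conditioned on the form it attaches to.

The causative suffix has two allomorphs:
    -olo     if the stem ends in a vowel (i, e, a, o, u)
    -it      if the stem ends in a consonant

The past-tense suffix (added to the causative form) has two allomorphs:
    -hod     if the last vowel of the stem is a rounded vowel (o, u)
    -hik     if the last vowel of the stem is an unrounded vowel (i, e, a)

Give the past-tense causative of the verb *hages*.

hagesithik

The final sound of *hages* is /s/, which is a consonant, so the causative suffix is -it, giving *hagesit*.
The causative form *hagesit*: last vowel = /i/, an unrounded vowel → -hik → *hagesithik*.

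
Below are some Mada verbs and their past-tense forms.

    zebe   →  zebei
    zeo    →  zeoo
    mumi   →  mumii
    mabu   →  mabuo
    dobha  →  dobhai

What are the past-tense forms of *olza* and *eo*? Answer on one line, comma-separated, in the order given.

olzai, eoo

The pattern is rounding harmony: -o when the last vowel of the stem is a rounded vowel (*zeo*, *mabu*); -i when the last vowel of the stem is an unrounded vowel (*zebe*, *mumi*, *dobha*).
*olza*: last vowel = /a/, an unrounded vowel → -i → *olzai*.
Since the last vowel of *eo* is /o/ (a rounded vowel), it takes -o, giving *eoo*.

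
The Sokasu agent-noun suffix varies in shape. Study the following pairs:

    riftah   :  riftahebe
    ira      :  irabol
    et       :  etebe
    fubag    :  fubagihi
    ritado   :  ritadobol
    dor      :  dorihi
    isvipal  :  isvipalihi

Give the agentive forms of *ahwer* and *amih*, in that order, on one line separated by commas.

ahwerihi, amihebe

The pattern is voicing of the final sound: -ebe when the stem ends in a voiceless consonant (*riftah*, *et*); -ihi when the stem ends in a voiced consonant (*fubag*, *dor*, *isvipal*); -bol when the stem ends in a vowel (*ira*, *ritado*).
Since the final sound of *ahwer* is /r/ (a voiced consonant), it takes -ihi, giving *ahwerihi*.
*amih* — final sound /h/ (a voiceless consonant) → -ebe → *amihebe*.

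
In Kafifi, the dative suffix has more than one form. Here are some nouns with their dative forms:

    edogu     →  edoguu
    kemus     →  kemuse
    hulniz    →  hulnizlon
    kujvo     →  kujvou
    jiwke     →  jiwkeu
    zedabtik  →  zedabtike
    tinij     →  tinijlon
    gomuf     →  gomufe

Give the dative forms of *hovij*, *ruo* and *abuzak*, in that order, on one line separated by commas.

Looking at the final sound of each stem: -e when the stem ends in a voiceless consonant (*kemus*, *zedabtik*, *gomuf*); -lon when the stem ends in a voiced consonant (*hulniz*, *tinij*); -u when the stem ends in a vowel (*edogu*, *kujvo*, *jiwke*).
*hovij*: final sound = /j/, a voiced consonant → -lon → *hovijlon*.
Since the final sound of *ruo* is /o/ (a vowel), it takes -u, giving *ruou*.
*abuzak*: final sound = /k/, a voiceless consonant → -e → *abuzake*.

hovijlon, ruou, abuzake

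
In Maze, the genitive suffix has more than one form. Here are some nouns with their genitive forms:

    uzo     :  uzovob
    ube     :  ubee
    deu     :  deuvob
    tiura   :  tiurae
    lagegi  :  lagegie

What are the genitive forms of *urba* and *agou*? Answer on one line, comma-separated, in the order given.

The pattern is rounding harmony: -vob when the last vowel of the stem is a rounded vowel (*uzo*, *deu*); -e when the last vowel of the stem is an unrounded vowel (*ube*, *tiura*, *lagegi*).
The last vowel of *urba* is /a/, which is an unrounded vowel, so the suffix is -e, giving *urbae*.
*agou*: last vowel = /u/, a rounded vowel → -vob → *agouvob*.

urbae, agouvob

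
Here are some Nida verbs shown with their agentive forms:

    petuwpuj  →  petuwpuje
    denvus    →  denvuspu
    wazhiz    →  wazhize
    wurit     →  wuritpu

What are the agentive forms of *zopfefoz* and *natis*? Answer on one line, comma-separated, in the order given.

zopfefoze, natispu

The suffix is conditioned by the final consonant: -pu when the stem ends in a voiceless consonant (*denvus*, *wurit*); -e when the stem ends in a voiced consonant (*petuwpuj*, *wazhiz*).
The final consonant of *zopfefoz* is /z/, which is voiced, so the suffix is -e, giving *zopfefoze*.
Since the final consonant of *natis* is /s/ (voiceless), it takes -pu, giving *natispu*.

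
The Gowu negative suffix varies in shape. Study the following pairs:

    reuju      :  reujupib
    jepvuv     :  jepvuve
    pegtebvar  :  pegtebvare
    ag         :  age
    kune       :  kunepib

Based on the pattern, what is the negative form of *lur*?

lure

Looking at the final sound of each stem: -e when the stem ends in a consonant (*jepvuv*, *pegtebvar*, *ag*); -pib when the stem ends in a vowel (*reuju*, *kune*).
The final sound of *lur* is /r/, which is a consonant, so the suffix is -e, giving *lure*.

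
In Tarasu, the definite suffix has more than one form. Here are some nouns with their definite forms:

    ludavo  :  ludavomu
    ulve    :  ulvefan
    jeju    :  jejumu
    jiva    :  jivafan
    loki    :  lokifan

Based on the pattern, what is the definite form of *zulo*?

The suffix is conditioned by the last vowel: -mu when the last vowel of the stem is a rounded vowel (*ludavo*, *jeju*); -fan when the last vowel of the stem is an unrounded vowel (*ulve*, *jiva*, *loki*).
Since the last vowel of *zulo* is /o/ (a rounded vowel), it takes -mu, giving *zulomu*.

zulomu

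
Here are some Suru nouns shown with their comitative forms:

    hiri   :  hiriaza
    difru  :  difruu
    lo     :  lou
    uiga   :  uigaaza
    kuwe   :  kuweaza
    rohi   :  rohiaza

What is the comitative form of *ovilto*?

oviltou

Looking at the last vowel of each stem: -u when the last vowel of the stem is a rounded vowel (*difru*, *lo*); -aza when the last vowel of the stem is an unrounded vowel (*hiri*, *uiga*, *kuwe*, *rohi*).
The last vowel of *ovilto* is /o/, which is a rounded vowel, so the suffix is -u, giving *oviltou*.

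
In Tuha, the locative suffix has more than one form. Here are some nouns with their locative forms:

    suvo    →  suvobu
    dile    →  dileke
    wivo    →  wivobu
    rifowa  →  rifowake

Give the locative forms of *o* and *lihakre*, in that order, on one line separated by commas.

obu, lihakreke

The alternation tracks the last vowel of the stem — -bu when the last vowel of the stem is a rounded vowel (*suvo*, *wivo*); -ke when the last vowel of the stem is an unrounded vowel (*dile*, *rifowa*).
*o*: last vowel = /o/, a rounded vowel → -bu → *obu*.
The last vowel of *lihakre* is /e/, which is an unrounded vowel, so the suffix is -ke, giving *lihakreke*.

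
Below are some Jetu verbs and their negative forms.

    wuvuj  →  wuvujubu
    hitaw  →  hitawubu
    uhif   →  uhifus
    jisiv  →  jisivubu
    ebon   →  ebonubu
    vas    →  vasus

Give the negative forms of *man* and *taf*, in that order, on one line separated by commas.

manubu, tafus

The pattern is voicing of the final consonant: -us when the stem ends in a voiceless consonant (*uhif*, *vas*); -ubu when the stem ends in a voiced consonant (*wuvuj*, *hitaw*, *jisiv*, *ebon*).
Since the final consonant of *man* is /n/ (voiced), it takes -ubu, giving *manubu*.
Since the final consonant of *taf* is /f/ (voiceless), it takes -us, giving *tafus*.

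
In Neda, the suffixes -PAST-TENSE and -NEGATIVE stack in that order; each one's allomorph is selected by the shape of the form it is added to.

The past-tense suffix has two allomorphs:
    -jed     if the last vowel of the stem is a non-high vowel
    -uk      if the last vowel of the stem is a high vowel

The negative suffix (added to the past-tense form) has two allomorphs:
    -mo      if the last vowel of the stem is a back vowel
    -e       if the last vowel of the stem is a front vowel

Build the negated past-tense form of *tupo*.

The last vowel of *tupo* is /o/, which is a non-high vowel, so the past-tense suffix is -jed, giving *tupojed*.
The past-tense form *tupojed* — last vowel /e/ (a front vowel) → -e → *tupojede*.

tupojede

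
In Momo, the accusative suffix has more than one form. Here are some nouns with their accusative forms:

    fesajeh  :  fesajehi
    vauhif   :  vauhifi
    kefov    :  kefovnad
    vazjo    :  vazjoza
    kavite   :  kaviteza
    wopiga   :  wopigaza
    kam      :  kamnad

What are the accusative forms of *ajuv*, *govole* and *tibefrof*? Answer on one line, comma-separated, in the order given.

ajuvnad, govoleza, tibefrofi

The alternation tracks the final sound of the stem — -i when the stem ends in a voiceless consonant (*fesajeh*, *vauhif*); -nad when the stem ends in a voiced consonant (*kefov*, *kam*); -za when the stem ends in a vowel (*vazjo*, *kavite*, *wopiga*).
*ajuv*: final sound = /v/, a voiced consonant → -nad → *ajuvnad*.
The final sound of *govole* is /e/, which is a vowel, so the suffix is -za, giving *govoleza*.
*tibefrof* — final sound /f/ (a voiceless consonant) → -i → *tibefrofi*.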